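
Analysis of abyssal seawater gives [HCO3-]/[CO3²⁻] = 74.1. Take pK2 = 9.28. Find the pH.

From K2 = [H⁺][CO3²⁻]/[HCO3-]:  pH = pK2 − log₁₀([HCO3-]/[CO3²⁻])
log₁₀(74.1) = +1.870
pH = 9.28 − (+1.870) = 7.41

pH = 7.41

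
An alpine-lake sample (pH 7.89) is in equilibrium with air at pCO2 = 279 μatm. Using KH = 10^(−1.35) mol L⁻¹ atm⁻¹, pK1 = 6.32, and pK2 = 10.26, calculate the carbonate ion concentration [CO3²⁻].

[CO3²⁻] = 1.98 μmol/L

[CO2*] = KH · pCO2 = 10^(−1.35) × 279×10^-6 = 1.246×10^-5 mol/L
α₀ = 1/(1 + K1/[H⁺] + K1K2/[H⁺]²) = 1/(1 + 10^+1.57 + 10^-0.80) = 0.02610
DIC = [CO2*]/α₀ = 1.246×10^-5 / 0.02610 = 0.4775 mmol/L
[CO3²⁻] = α₂·DIC; α₂ = 0.004137, so [CO3²⁻] = 0.004137 × 0.4775 = 0.00198 mmol/L = 1.98 μmol/L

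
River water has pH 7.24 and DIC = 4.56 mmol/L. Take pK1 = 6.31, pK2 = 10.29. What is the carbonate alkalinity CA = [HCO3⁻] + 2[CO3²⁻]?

CA = 4.08 mmol/L

CA = [HCO3⁻] + 2[CO3²⁻] = (α₁ + 2α₂)·DIC
At pH 7.24: [H⁺]/K1 = 10^-0.93 = 0.11749, K2/[H⁺] = 10^-3.05 = 0.00089125
α₁ = 1/(1 + 0.11749 + 0.00089125) = 1/1.1184 = 0.8941; α₂ = α₁·K2/[H⁺] = 0.0007969
α₁ + 2α₂ = 0.8957
CA = 0.8957 × 4.56 = 4.08 mmol/L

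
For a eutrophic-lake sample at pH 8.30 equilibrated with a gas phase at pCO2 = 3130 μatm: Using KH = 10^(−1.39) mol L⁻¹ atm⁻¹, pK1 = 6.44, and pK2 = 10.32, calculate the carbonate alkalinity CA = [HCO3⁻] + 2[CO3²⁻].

CA = 9.41 mmol/L

[CO2*] = KH · pCO2 = 10^(−1.39) × 3130×10^-6 = 1.275×10^-4 mol/L
α₀ = 1/(1 + K1/[H⁺] + K1K2/[H⁺]²) = 1/(1 + 10^+1.86 + 10^-0.16) = 0.01349
DIC = [CO2*]/α₀ = 1.275×10^-4 / 0.01349 = 9.453 mmol/L
CA = (α₁ + 2α₂)·DIC = (0.9772 + 2×0.009332) × 9.453 = 9.41 mmol/L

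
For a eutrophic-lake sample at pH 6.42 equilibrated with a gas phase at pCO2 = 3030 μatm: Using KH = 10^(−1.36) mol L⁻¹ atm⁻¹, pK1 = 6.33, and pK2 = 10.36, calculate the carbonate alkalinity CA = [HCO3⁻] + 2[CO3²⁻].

CA = 0.163 mmol/L

[CO2*] = KH · pCO2 = 10^(−1.36) × 3030×10^-6 = 1.323×10^-4 mol/L
α₀ = 1/(1 + K1/[H⁺] + K1K2/[H⁺]²) = 1/(1 + 10^+0.09 + 10^-3.85) = 0.4483
DIC = [CO2*]/α₀ = 1.323×10^-4 / 0.4483 = 0.2950 mmol/L
CA = (α₁ + 2α₂)·DIC = (0.5516 + 2×6.333×10^-5) × 0.2950 = 0.163 mmol/L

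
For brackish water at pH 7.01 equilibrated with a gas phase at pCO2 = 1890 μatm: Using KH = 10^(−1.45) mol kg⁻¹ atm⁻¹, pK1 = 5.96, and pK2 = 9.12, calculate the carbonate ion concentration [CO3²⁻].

[CO3²⁻] = 5.84 μmol/kg

[CO2*] = KH · pCO2 = 10^(−1.45) × 1890×10^-6 = 6.706×10^-5 mol/kg
α₀ = 1/(1 + K1/[H⁺] + K1K2/[H⁺]²) = 1/(1 + 10^+1.05 + 10^-1.06) = 0.08125
DIC = [CO2*]/α₀ = 6.706×10^-5 / 0.08125 = 0.8253 mmol/kg
[CO3²⁻] = α₂·DIC; α₂ = 0.007077, so [CO3²⁻] = 0.007077 × 0.8253 = 0.00584 mmol/kg = 5.84 μmol/kg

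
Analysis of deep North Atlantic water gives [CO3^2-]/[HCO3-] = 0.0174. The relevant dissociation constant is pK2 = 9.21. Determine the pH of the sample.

From K2 = [H⁺][CO3^2-]/[HCO3-]:  pH = pK2 + log₁₀([CO3^2-]/[HCO3-])
log₁₀(0.0174) = -1.759
pH = 9.21 + (-1.759) = 7.45

pH = 7.45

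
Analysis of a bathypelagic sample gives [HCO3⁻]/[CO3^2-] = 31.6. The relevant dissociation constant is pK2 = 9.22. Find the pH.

pH = 7.72

From K2 = [H⁺][CO3^2-]/[HCO3⁻]:  pH = pK2 − log₁₀([HCO3⁻]/[CO3^2-])
log₁₀(31.6) = +1.500
pH = 9.22 − (+1.500) = 7.72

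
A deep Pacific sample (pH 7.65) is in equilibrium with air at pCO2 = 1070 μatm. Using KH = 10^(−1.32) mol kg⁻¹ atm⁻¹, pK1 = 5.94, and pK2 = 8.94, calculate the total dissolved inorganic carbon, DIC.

[CO2*] = KH · pCO2 = 10^(−1.32) × 1070×10^-6 = 5.121×10^-5 mol/kg
α₀ = 1/(1 + K1/[H⁺] + K1K2/[H⁺]²) = 1/(1 + 10^+1.71 + 10^+0.42) = 0.01821
DIC = [CO2*]/α₀ = 5.121×10^-5 / 0.01821 = 2.81 mmol/kg

DIC = 2.81 mmol/kg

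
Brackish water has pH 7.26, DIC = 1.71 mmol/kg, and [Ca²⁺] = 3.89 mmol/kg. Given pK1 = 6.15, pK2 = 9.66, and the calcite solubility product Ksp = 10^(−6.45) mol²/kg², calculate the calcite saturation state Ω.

α₂ = 1 / (1 + [H⁺]/K2 + [H⁺]²/(K1K2)) = 1 / (1 + 10^+2.40 + 10^+1.29)
   = 1 / (1 + 251.19 + 19.498) = 1/271.69 = 0.003681
[CO3²⁻] = α₂ × DIC = 0.003681 × 1.71 = 0.006294 mmol/kg = 6.294 μmol/kg
Ksp = 10^(−6.45) = 3.548×10^-7
Ω = [Ca²⁺][CO3²⁻]/Ksp = (3.89×10^-3)(6.294×10^-6) / 3.548×10^-7 = 0.0690

Ω = 0.0690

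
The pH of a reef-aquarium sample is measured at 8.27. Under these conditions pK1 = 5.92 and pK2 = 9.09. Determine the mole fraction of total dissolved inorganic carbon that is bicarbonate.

α₁ = 1 / (1 + [H⁺]/K1 + K2/[H⁺]) = 1 / (1 + 10^-2.35 + 10^-0.82)
   = 1 / (1 + 0.0044668 + 0.15136) = 1/1.1558 = 0.8652

α₁ = 0.865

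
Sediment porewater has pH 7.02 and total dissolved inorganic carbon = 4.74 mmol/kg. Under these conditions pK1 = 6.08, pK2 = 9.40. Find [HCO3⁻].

α₁ = 1 / (1 + [H⁺]/K1 + K2/[H⁺]) = 1 / (1 + 10^-0.94 + 10^-2.38)
   = 1 / (1 + 0.11482 + 0.0041687) = 1/1.1190 = 0.8937
[HCO3⁻] = α₁ × DIC = 0.8937 × 4.74 = 4.24 mmol/kg

[HCO3⁻] = 4.24 mmol/kg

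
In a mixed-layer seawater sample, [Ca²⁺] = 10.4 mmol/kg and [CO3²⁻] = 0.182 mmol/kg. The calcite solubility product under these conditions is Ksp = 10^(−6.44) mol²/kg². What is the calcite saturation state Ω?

Ksp = 10^(−6.44) = 3.631×10^-7
Ω = [Ca²⁺][CO3²⁻]/Ksp = (10.4×10^-3)(0.182×10^-3) / 3.631×10^-7 = 5.21

Ω = 5.21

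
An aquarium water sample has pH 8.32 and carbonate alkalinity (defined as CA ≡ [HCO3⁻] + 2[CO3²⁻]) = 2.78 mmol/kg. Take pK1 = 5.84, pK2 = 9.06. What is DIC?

DIC = 2.42 mmol/kg

CA = [HCO3⁻] + 2[CO3²⁻] = (α₁ + 2α₂)·DIC
At pH 8.32: [H⁺]/K1 = 10^-2.48 = 0.0033113, K2/[H⁺] = 10^-0.74 = 0.18197
α₁ = 1/(1 + 0.0033113 + 0.18197) = 1/1.1853 = 0.8437; α₂ = α₁·K2/[H⁺] = 0.1535
α₁ + 2α₂ = 1.1507
DIC = CA / (α₁ + 2α₂) = 2.78 / 1.1507 = 2.42 mmol/kg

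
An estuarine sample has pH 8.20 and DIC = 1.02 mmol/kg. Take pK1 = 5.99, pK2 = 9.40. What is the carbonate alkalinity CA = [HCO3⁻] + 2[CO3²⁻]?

CA = [HCO3⁻] + 2[CO3²⁻] = (α₁ + 2α₂)·DIC
At pH 8.20: [H⁺]/K1 = 10^-2.21 = 0.0061660, K2/[H⁺] = 10^-1.20 = 0.063096
α₁ = 1/(1 + 0.0061660 + 0.063096) = 1/1.0693 = 0.9352; α₂ = α₁·K2/[H⁺] = 0.05901
α₁ + 2α₂ = 1.0532
CA = 1.0532 × 1.02 = 1.07 mmol/kg

CA = 1.07 mmol/kg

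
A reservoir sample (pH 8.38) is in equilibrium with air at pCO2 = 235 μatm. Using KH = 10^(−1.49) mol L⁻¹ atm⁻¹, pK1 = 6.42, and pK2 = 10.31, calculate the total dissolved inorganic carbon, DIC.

DIC = 0.709 mmol/L

[CO2*] = KH · pCO2 = 10^(−1.49) × 235×10^-6 = 7.604×10^-6 mol/L
α₀ = 1/(1 + K1/[H⁺] + K1K2/[H⁺]²) = 1/(1 + 10^+1.96 + 10^+0.03) = 0.01072
DIC = [CO2*]/α₀ = 7.604×10^-6 / 0.01072 = 0.709 mmol/L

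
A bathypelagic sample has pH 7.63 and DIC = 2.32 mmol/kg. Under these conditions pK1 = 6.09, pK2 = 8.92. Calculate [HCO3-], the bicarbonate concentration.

[HCO3⁻] = 2.15 mmol/kg

α₁ = 1 / (1 + [H⁺]/K1 + K2/[H⁺]) = 1 / (1 + 10^-1.54 + 10^-1.29)
   = 1 / (1 + 0.028840 + 0.051286) = 1/1.0801 = 0.9258
[HCO3⁻] = α₁ × DIC = 0.9258 × 2.32 = 2.15 mmol/kg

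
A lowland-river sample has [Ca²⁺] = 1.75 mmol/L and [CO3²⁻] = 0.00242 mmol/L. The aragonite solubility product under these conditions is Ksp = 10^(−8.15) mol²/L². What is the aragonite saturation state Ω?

Ω = 0.598

Ksp = 10^(−8.15) = 7.079×10^-9
Ω = [Ca²⁺][CO3²⁻]/Ksp = (1.75×10^-3)(0.00242×10^-3) / 7.079×10^-9 = 0.598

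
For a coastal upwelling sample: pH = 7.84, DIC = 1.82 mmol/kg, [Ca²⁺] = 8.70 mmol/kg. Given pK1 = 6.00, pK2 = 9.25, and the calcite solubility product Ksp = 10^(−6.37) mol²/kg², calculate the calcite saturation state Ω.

Ω = 1.37

α₂ = 1 / (1 + [H⁺]/K2 + [H⁺]²/(K1K2)) = 1 / (1 + 10^+1.41 + 10^-0.43)
   = 1 / (1 + 25.704 + 0.37154) = 1/27.075 = 0.03693
[CO3²⁻] = α₂ × DIC = 0.03693 × 1.82 = 0.06722 mmol/kg
Ksp = 10^(−6.37) = 4.266×10^-7
Ω = [Ca²⁺][CO3²⁻]/Ksp = (8.70×10^-3)(6.722×10^-5) / 4.266×10^-7 = 1.37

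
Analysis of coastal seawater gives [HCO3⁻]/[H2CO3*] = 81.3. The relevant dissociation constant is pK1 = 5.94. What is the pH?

From K1 = [H⁺][HCO3⁻]/[H2CO3*]:  pH = pK1 + log₁₀([HCO3⁻]/[H2CO3*])
log₁₀(81.3) = +1.910
pH = 5.94 + (+1.910) = 7.85

pH = 7.85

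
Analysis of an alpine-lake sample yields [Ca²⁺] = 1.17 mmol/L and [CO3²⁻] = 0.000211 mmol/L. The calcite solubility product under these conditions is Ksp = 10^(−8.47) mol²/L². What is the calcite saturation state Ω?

Ksp = 10^(−8.47) = 3.388×10^-9
Ω = [Ca²⁺][CO3²⁻]/Ksp = (1.17×10^-3)(0.000211×10^-3) / 3.388×10^-9 = 0.0729

Ω = 0.0729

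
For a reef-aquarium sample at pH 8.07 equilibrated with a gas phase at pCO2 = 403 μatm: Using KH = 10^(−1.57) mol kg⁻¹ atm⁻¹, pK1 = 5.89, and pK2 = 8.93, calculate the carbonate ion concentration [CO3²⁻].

[CO2*] = KH · pCO2 = 10^(−1.57) × 403×10^-6 = 1.085×10^-5 mol/kg
α₀ = 1/(1 + K1/[H⁺] + K1K2/[H⁺]²) = 1/(1 + 10^+2.18 + 10^+1.32) = 0.005772
DIC = [CO2*]/α₀ = 1.085×10^-5 / 0.005772 = 1.879 mmol/kg
[CO3²⁻] = α₂·DIC; α₂ = 0.1206, so [CO3²⁻] = 0.1206 × 1.879 = 0.227 mmol/kg

[CO3²⁻] = 0.227 mmol/kg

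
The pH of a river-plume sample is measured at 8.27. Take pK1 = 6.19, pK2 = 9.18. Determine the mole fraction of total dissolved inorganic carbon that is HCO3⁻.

α₁ = 0.884

α₁ = 1 / (1 + [H⁺]/K1 + K2/[H⁺]) = 1 / (1 + 10^-2.08 + 10^-0.91)
   = 1 / (1 + 0.0083176 + 0.12303) = 1/1.1313 = 0.8839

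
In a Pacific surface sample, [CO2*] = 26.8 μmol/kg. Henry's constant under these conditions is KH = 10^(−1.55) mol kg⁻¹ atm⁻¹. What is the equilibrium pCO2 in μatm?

KH = 10^(−1.55) = 2.818×10^-2 mol kg⁻¹ atm⁻¹
pCO2 = [CO2*]/KH = 26.8×10^-6 / 2.818×10^-2 = 9.51×10^-4 atm = 951 μatm

pCO2 = 951 μatm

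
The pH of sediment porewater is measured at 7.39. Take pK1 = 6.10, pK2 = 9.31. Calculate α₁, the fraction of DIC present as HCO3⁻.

α₁ = 1 / (1 + [H⁺]/K1 + K2/[H⁺]) = 1 / (1 + 10^-1.29 + 10^-1.92)
   = 1 / (1 + 0.051286 + 0.012023) = 1/1.0633 = 0.9405

α₁ = 0.940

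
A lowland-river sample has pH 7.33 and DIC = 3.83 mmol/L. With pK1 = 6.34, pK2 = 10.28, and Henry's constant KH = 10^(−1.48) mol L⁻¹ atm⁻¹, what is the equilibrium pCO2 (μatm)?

pCO2 = 1.07×10^4 μatm

α₀ = 1 / (1 + K1/[H⁺] + K1K2/[H⁺]²) = 1 / (1 + 10^+0.99 + 10^-1.96)
   = 1 / (1 + 9.7724 + 0.010965) = 1/10.783 = 0.09274
[CO2*] = α₀ × DIC = 0.09274 × 3.83 = 0.3552 mmol/L
pCO2 = [CO2*]/KH = 3.552×10^-4 / 3.311×10^-2 = 1.07×10^4 μatm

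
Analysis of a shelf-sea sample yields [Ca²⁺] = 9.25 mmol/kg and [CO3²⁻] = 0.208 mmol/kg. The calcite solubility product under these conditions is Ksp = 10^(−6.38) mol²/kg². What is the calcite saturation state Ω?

Ω = 4.62

Ksp = 10^(−6.38) = 4.169×10^-7
Ω = [Ca²⁺][CO3²⁻]/Ksp = (9.25×10^-3)(0.208×10^-3) / 4.169×10^-7 = 4.62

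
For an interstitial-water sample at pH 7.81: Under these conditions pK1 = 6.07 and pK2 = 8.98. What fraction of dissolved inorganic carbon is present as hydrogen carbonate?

α₁ = 0.921

α₁ = 1 / (1 + [H⁺]/K1 + K2/[H⁺]) = 1 / (1 + 10^-1.74 + 10^-1.17)
   = 1 / (1 + 0.018197 + 0.067608) = 1/1.0858 = 0.9210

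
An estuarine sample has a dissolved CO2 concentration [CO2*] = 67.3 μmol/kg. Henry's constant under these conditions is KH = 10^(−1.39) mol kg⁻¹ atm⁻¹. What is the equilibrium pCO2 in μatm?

KH = 10^(−1.39) = 4.074×10^-2 mol kg⁻¹ atm⁻¹
pCO2 = [CO2*]/KH = 67.3×10^-6 / 4.074×10^-2 = 1.65×10^-3 atm = 1650 μatm

pCO2 = 1650 μatm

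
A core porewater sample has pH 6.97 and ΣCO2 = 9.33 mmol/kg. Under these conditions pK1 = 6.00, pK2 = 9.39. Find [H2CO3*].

[CO2*] = 0.900 mmol/kg

α₀ = 1 / (1 + K1/[H⁺] + K1K2/[H⁺]²) = 1 / (1 + 10^+0.97 + 10^-1.45)
   = 1 / (1 + 9.3325 + 0.035481) = 1/10.368 = 0.09645
[CO2*] = α₀ × DIC = 0.09645 × 9.33 = 0.900 mmol/kg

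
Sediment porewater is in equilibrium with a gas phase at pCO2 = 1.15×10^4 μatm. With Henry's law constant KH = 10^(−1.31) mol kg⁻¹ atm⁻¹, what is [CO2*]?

[CO2*] = 563 μmol/kg

KH = 10^(−1.31) = 4.898×10^-2 mol kg⁻¹ atm⁻¹
[CO2*] = KH · pCO2 = 4.898×10^-2 × 1.15×10^4×10^-6 atm = 5.63×10^-4 mol/kg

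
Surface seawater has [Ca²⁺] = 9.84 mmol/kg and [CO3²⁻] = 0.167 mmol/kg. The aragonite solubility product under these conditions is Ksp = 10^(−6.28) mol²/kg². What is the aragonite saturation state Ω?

Ω = 3.13

Ksp = 10^(−6.28) = 5.248×10^-7
Ω = [Ca²⁺][CO3²⁻]/Ksp = (9.84×10^-3)(0.167×10^-3) / 5.248×10^-7 = 3.13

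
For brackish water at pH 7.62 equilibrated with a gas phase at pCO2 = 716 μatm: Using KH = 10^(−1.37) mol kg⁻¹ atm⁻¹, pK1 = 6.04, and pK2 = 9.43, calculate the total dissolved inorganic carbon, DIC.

[CO2*] = KH · pCO2 = 10^(−1.37) × 716×10^-6 = 3.054×10^-5 mol/kg
α₀ = 1/(1 + K1/[H⁺] + K1K2/[H⁺]²) = 1/(1 + 10^+1.58 + 10^-0.23) = 0.02525
DIC = [CO2*]/α₀ = 3.054×10^-5 / 0.02525 = 1.21 mmol/kg

DIC = 1.21 mmol/kg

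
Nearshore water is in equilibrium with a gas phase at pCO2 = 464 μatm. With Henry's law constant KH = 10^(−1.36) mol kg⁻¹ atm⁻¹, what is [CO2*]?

[CO2*] = 20.3 μmol/kg

KH = 10^(−1.36) = 4.365×10^-2 mol kg⁻¹ atm⁻¹
[CO2*] = KH · pCO2 = 4.365×10^-2 × 464×10^-6 atm = 2.03×10^-5 mol/kg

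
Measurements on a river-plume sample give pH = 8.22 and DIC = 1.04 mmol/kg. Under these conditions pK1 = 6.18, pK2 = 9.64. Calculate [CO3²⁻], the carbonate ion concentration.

[CO3²⁻] = 0.0378 mmol/kg

α₂ = 1 / (1 + [H⁺]/K2 + [H⁺]²/(K1K2)) = 1 / (1 + 10^+1.42 + 10^-0.62)
   = 1 / (1 + 26.303 + 0.23988) = 1/27.543 = 0.03631
[CO3²⁻] = α₂ × DIC = 0.03631 × 1.04 = 0.0378 mmol/kg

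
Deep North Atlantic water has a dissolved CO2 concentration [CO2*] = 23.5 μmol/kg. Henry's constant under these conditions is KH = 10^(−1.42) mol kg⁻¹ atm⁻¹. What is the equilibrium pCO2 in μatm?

pCO2 = 618 μatm

KH = 10^(−1.42) = 3.802×10^-2 mol kg⁻¹ atm⁻¹
pCO2 = [CO2*]/KH = 23.5×10^-6 / 3.802×10^-2 = 6.18×10^-4 atm = 618 μatm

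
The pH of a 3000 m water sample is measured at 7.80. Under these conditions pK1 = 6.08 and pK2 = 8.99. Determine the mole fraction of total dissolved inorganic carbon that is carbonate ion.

α₂ = 1 / (1 + [H⁺]/K2 + [H⁺]²/(K1K2)) = 1 / (1 + 10^+1.19 + 10^-0.53)
   = 1 / (1 + 15.488 + 0.29512) = 1/16.783 = 0.05958

α₂ = 0.0596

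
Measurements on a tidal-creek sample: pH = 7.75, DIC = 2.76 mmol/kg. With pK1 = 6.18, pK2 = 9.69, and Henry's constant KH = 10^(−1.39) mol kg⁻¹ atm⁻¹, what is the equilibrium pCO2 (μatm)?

α₀ = 1 / (1 + K1/[H⁺] + K1K2/[H⁺]²) = 1 / (1 + 10^+1.57 + 10^-0.37)
   = 1 / (1 + 37.154 + 0.42658) = 1/38.580 = 0.02592
[CO2*] = α₀ × DIC = 0.02592 × 2.76 = 0.07154 mmol/kg
pCO2 = [CO2*]/KH = 7.154×10^-5 / 4.074×10^-2 = 1760 μatm

pCO2 = 1760 μatm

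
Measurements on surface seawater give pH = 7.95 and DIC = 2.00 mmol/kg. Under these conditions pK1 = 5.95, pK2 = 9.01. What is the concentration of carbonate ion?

α₂ = 1 / (1 + [H⁺]/K2 + [H⁺]²/(K1K2)) = 1 / (1 + 10^+1.06 + 10^-0.94)
   = 1 / (1 + 11.482 + 0.11482) = 1/12.596 = 0.07939
[CO3²⁻] = α₂ × DIC = 0.07939 × 2.00 = 0.159 mmol/kg

[CO3²⁻] = 0.159 mmol/kg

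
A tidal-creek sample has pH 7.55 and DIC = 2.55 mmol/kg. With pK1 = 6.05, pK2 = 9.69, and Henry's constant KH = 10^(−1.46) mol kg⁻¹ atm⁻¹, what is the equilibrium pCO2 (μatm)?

pCO2 = 2240 μatm

α₀ = 1 / (1 + K1/[H⁺] + K1K2/[H⁺]²) = 1 / (1 + 10^+1.50 + 10^-0.64)
   = 1 / (1 + 31.623 + 0.22909) = 1/32.852 = 0.03044
[CO2*] = α₀ × DIC = 0.03044 × 2.55 = 0.07762 mmol/kg
pCO2 = [CO2*]/KH = 7.762×10^-5 / 3.467×10^-2 = 2240 μatm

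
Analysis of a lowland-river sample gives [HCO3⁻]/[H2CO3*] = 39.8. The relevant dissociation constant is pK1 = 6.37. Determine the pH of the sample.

pH = 7.97

From K1 = [H⁺][HCO3⁻]/[H2CO3*]:  pH = pK1 + log₁₀([HCO3⁻]/[H2CO3*])
log₁₀(39.8) = +1.600
pH = 6.37 + (+1.600) = 7.97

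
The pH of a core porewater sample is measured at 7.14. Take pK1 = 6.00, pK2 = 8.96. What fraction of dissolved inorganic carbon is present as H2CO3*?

α₀ = 1 / (1 + K1/[H⁺] + K1K2/[H⁺]²) = 1 / (1 + 10^+1.14 + 10^-0.68)
   = 1 / (1 + 13.804 + 0.20893) = 1/15.013 = 0.06661

α₀ = 0.0666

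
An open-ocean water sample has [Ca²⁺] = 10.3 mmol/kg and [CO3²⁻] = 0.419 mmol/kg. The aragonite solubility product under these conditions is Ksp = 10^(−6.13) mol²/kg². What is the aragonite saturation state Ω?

Ksp = 10^(−6.13) = 7.413×10^-7
Ω = [Ca²⁺][CO3²⁻]/Ksp = (10.3×10^-3)(0.419×10^-3) / 7.413×10^-7 = 5.82

Ω = 5.82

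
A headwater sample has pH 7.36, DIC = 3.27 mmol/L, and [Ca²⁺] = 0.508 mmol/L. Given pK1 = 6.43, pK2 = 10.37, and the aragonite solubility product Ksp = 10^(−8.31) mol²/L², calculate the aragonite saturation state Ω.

α₂ = 1 / (1 + [H⁺]/K2 + [H⁺]²/(K1K2)) = 1 / (1 + 10^+3.01 + 10^+2.08)
   = 1 / (1 + 1023.3 + 120.23) = 1/1144.5 = 0.0008737
[CO3²⁻] = α₂ × DIC = 0.0008737 × 3.27 = 0.002857 mmol/L = 2.857 μmol/L
Ksp = 10^(−8.31) = 4.898×10^-9
Ω = [Ca²⁺][CO3²⁻]/Ksp = (0.508×10^-3)(2.857×10^-6) / 4.898×10^-9 = 0.296

Ω = 0.296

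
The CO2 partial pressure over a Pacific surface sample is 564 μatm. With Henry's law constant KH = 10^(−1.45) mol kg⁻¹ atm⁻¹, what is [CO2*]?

KH = 10^(−1.45) = 3.548×10^-2 mol kg⁻¹ atm⁻¹
[CO2*] = KH · pCO2 = 3.548×10^-2 × 564×10^-6 atm = 2.00×10^-5 mol/kg

[CO2*] = 20.0 μmol/kg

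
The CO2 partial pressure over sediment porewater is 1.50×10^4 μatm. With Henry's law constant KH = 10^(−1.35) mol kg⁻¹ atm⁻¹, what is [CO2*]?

[CO2*] = 670 μmol/kg

KH = 10^(−1.35) = 4.467×10^-2 mol kg⁻¹ atm⁻¹
[CO2*] = KH · pCO2 = 4.467×10^-2 × 1.50×10^4×10^-6 atm = 6.70×10^-4 mol/kg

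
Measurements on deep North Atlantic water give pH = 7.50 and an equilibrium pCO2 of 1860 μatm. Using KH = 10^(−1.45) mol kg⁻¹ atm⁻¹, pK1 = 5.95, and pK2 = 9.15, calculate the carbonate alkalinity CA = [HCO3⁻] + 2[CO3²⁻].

[CO2*] = KH · pCO2 = 10^(−1.45) × 1860×10^-6 = 6.600×10^-5 mol/kg
α₀ = 1/(1 + K1/[H⁺] + K1K2/[H⁺]²) = 1/(1 + 10^+1.55 + 10^-0.10) = 0.02683
DIC = [CO2*]/α₀ = 6.600×10^-5 / 0.02683 = 2.460 mmol/kg
CA = (α₁ + 2α₂)·DIC = (0.9519 + 2×0.02131) × 2.460 = 2.45 mmol/kg

CA = 2.45 mmol/kg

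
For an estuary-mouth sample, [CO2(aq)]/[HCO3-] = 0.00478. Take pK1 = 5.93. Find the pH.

From K1 = [H⁺][HCO3-]/[CO2(aq)]:  pH = pK1 − log₁₀([CO2(aq)]/[HCO3-])
log₁₀(0.00478) = -2.321
pH = 5.93 − (-2.321) = 8.25

pH = 8.25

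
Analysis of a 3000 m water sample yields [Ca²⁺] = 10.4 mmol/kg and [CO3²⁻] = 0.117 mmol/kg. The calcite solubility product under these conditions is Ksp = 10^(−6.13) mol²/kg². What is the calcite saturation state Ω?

Ksp = 10^(−6.13) = 7.413×10^-7
Ω = [Ca²⁺][CO3²⁻]/Ksp = (10.4×10^-3)(0.117×10^-3) / 7.413×10^-7 = 1.64

Ω = 1.64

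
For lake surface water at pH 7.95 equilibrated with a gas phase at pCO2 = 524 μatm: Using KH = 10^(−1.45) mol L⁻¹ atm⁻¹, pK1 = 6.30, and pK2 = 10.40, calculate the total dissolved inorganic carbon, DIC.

[CO2*] = KH · pCO2 = 10^(−1.45) × 524×10^-6 = 1.859×10^-5 mol/L
α₀ = 1/(1 + K1/[H⁺] + K1K2/[H⁺]²) = 1/(1 + 10^+1.65 + 10^-0.80) = 0.02182
DIC = [CO2*]/α₀ = 1.859×10^-5 / 0.02182 = 0.852 mmol/L

DIC = 0.852 mmol/L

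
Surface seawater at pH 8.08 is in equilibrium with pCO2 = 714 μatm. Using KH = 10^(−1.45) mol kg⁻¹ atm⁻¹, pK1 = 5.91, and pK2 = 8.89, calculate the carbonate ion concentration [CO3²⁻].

[CO3²⁻] = 0.580 mmol/kg

[CO2*] = KH · pCO2 = 10^(−1.45) × 714×10^-6 = 2.533×10^-5 mol/kg
α₀ = 1/(1 + K1/[H⁺] + K1K2/[H⁺]²) = 1/(1 + 10^+2.17 + 10^+1.36) = 0.005820
DIC = [CO2*]/α₀ = 2.533×10^-5 / 0.005820 = 4.353 mmol/kg
[CO3²⁻] = α₂·DIC; α₂ = 0.1333, so [CO3²⁻] = 0.1333 × 4.353 = 0.580 mmol/kg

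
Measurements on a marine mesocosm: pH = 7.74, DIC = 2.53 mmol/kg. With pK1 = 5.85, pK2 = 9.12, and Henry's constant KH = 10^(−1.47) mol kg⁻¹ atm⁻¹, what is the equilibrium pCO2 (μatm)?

pCO2 = 912 μatm

α₀ = 1 / (1 + K1/[H⁺] + K1K2/[H⁺]²) = 1 / (1 + 10^+1.89 + 10^+0.51)
   = 1 / (1 + 77.625 + 3.2359) = 1/81.861 = 0.01222
[CO2*] = α₀ × DIC = 0.01222 × 2.53 = 0.03091 mmol/kg
pCO2 = [CO2*]/KH = 3.091×10^-5 / 3.388×10^-2 = 912 μatm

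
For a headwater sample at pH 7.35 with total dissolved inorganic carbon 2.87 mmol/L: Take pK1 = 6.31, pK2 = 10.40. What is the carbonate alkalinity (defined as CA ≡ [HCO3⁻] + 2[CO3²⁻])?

CA = 2.63 mmol/L

CA = [HCO3⁻] + 2[CO3²⁻] = (α₁ + 2α₂)·DIC
At pH 7.35: [H⁺]/K1 = 10^-1.04 = 0.091201, K2/[H⁺] = 10^-3.05 = 0.00089125
α₁ = 1/(1 + 0.091201 + 0.00089125) = 1/1.0921 = 0.9157; α₂ = α₁·K2/[H⁺] = 0.0008161
α₁ + 2α₂ = 0.9173
CA = 0.9173 × 2.87 = 2.63 mmol/L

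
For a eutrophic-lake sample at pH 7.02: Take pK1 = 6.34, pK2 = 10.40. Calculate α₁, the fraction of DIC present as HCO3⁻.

α₁ = 1 / (1 + [H⁺]/K1 + K2/[H⁺]) = 1 / (1 + 10^-0.68 + 10^-3.38)
   = 1 / (1 + 0.20893 + 0.00041687) = 1/1.2093 = 0.8269

α₁ = 0.827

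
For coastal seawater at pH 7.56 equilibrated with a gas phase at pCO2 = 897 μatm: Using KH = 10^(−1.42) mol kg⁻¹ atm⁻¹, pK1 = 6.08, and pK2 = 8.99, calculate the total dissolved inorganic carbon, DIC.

[CO2*] = KH · pCO2 = 10^(−1.42) × 897×10^-6 = 3.410×10^-5 mol/kg
α₀ = 1/(1 + K1/[H⁺] + K1K2/[H⁺]²) = 1/(1 + 10^+1.48 + 10^+0.05) = 0.03094
DIC = [CO2*]/α₀ = 3.410×10^-5 / 0.03094 = 1.10 mmol/kg

DIC = 1.10 mmol/kg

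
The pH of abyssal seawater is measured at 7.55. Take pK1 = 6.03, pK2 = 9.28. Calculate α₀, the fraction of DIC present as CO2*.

α₀ = 1 / (1 + K1/[H⁺] + K1K2/[H⁺]²) = 1 / (1 + 10^+1.52 + 10^-0.21)
   = 1 / (1 + 33.113 + 0.61660) = 1/34.730 = 0.02879

α₀ = 0.0288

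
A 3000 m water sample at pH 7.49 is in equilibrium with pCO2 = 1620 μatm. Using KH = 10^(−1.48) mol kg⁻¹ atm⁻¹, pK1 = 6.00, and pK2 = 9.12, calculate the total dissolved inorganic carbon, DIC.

[CO2*] = KH · pCO2 = 10^(−1.48) × 1620×10^-6 = 5.364×10^-5 mol/kg
α₀ = 1/(1 + K1/[H⁺] + K1K2/[H⁺]²) = 1/(1 + 10^+1.49 + 10^-0.14) = 0.03065
DIC = [CO2*]/α₀ = 5.364×10^-5 / 0.03065 = 1.75 mmol/kg

DIC = 1.75 mmol/kg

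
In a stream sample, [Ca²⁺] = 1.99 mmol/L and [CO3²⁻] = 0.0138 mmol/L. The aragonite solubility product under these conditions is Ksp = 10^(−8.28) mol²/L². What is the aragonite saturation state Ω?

Ksp = 10^(−8.28) = 5.248×10^-9
Ω = [Ca²⁺][CO3²⁻]/Ksp = (1.99×10^-3)(0.0138×10^-3) / 5.248×10^-9 = 5.23

Ω = 5.23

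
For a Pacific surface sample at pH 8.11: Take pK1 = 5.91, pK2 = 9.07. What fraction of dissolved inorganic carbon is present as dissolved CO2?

α₀ = 1 / (1 + K1/[H⁺] + K1K2/[H⁺]²) = 1 / (1 + 10^+2.20 + 10^+1.24)
   = 1 / (1 + 158.49 + 17.378) = 1/176.87 = 0.005654

α₀ = 0.00565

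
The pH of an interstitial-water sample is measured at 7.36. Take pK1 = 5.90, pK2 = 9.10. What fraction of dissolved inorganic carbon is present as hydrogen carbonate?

α₁ = 0.950

α₁ = 1 / (1 + [H⁺]/K1 + K2/[H⁺]) = 1 / (1 + 10^-1.46 + 10^-1.74)
   = 1 / (1 + 0.034674 + 0.018197) = 1/1.0529 = 0.9498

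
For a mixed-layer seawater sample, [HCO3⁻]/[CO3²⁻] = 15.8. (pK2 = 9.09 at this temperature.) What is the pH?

pH = 7.89

From K2 = [H⁺][CO3²⁻]/[HCO3⁻]:  pH = pK2 − log₁₀([HCO3⁻]/[CO3²⁻])
log₁₀(15.8) = +1.199
pH = 9.09 − (+1.199) = 7.89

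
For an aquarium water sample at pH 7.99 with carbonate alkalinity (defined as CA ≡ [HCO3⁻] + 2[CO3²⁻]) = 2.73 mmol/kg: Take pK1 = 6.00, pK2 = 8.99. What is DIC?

CA = [HCO3⁻] + 2[CO3²⁻] = (α₁ + 2α₂)·DIC
At pH 7.99: [H⁺]/K1 = 10^-1.99 = 0.010233, K2/[H⁺] = 10^-1.00 = 0.10000
α₁ = 1/(1 + 0.010233 + 0.10000) = 1/1.1102 = 0.9007; α₂ = α₁·K2/[H⁺] = 0.09007
α₁ + 2α₂ = 1.0809
DIC = CA / (α₁ + 2α₂) = 2.73 / 1.0809 = 2.53 mmol/kg

DIC = 2.53 mmol/kg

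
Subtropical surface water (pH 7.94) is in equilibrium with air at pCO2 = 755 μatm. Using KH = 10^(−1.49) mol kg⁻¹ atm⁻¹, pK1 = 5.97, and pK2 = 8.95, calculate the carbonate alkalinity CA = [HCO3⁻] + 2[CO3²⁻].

CA = 2.73 mmol/kg

[CO2*] = KH · pCO2 = 10^(−1.49) × 755×10^-6 = 2.443×10^-5 mol/kg
α₀ = 1/(1 + K1/[H⁺] + K1K2/[H⁺]²) = 1/(1 + 10^+1.97 + 10^+0.96) = 0.009667
DIC = [CO2*]/α₀ = 2.443×10^-5 / 0.009667 = 2.527 mmol/kg
CA = (α₁ + 2α₂)·DIC = (0.9022 + 2×0.08816) × 2.527 = 2.73 mmol/kg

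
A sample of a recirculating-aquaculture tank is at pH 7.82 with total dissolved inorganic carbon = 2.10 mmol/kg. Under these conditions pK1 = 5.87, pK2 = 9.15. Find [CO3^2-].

α₂ = 1 / (1 + [H⁺]/K2 + [H⁺]²/(K1K2)) = 1 / (1 + 10^+1.33 + 10^-0.62)
   = 1 / (1 + 21.380 + 0.23988) = 1/22.620 = 0.04421
[CO3²⁻] = α₂ × DIC = 0.04421 × 2.10 = 0.0928 mmol/kg

[CO3²⁻] = 0.0928 mmol/kg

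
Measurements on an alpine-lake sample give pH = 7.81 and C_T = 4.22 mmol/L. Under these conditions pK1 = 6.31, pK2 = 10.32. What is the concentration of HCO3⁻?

[HCO3⁻] = 4.08 mmol/L

α₁ = 1 / (1 + [H⁺]/K1 + K2/[H⁺]) = 1 / (1 + 10^-1.50 + 10^-2.51)
   = 1 / (1 + 0.031623 + 0.0030903) = 1/1.0347 = 0.9665
[HCO3⁻] = α₁ × DIC = 0.9665 × 4.22 = 4.08 mmol/L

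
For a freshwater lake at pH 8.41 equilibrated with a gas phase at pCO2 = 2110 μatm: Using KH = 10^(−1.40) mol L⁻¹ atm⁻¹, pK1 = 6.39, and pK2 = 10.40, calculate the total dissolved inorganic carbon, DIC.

DIC = 8.97 mmol/L

[CO2*] = KH · pCO2 = 10^(−1.40) × 2110×10^-6 = 8.400×10^-5 mol/L
α₀ = 1/(1 + K1/[H⁺] + K1K2/[H⁺]²) = 1/(1 + 10^+2.02 + 10^+0.03) = 0.009365
DIC = [CO2*]/α₀ = 8.400×10^-5 / 0.009365 = 8.97 mmol/L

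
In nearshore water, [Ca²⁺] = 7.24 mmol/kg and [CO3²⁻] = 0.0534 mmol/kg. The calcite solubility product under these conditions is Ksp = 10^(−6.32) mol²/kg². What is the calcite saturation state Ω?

Ksp = 10^(−6.32) = 4.786×10^-7
Ω = [Ca²⁺][CO3²⁻]/Ksp = (7.24×10^-3)(0.0534×10^-3) / 4.786×10^-7 = 0.808

Ω = 0.808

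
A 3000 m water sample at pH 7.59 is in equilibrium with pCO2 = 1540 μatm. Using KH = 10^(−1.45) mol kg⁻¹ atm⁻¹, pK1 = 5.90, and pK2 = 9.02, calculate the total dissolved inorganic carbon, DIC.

[CO2*] = KH · pCO2 = 10^(−1.45) × 1540×10^-6 = 5.464×10^-5 mol/kg
α₀ = 1/(1 + K1/[H⁺] + K1K2/[H⁺]²) = 1/(1 + 10^+1.69 + 10^+0.26) = 0.01931
DIC = [CO2*]/α₀ = 5.464×10^-5 / 0.01931 = 2.83 mmol/kg

DIC = 2.83 mmol/kg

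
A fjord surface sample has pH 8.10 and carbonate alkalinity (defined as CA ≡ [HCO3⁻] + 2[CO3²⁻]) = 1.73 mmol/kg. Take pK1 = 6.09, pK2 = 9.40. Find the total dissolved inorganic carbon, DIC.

DIC = 1.67 mmol/kg

CA = [HCO3⁻] + 2[CO3²⁻] = (α₁ + 2α₂)·DIC
At pH 8.10: [H⁺]/K1 = 10^-2.01 = 0.0097724, K2/[H⁺] = 10^-1.30 = 0.050119
α₁ = 1/(1 + 0.0097724 + 0.050119) = 1/1.0599 = 0.9435; α₂ = α₁·K2/[H⁺] = 0.04729
α₁ + 2α₂ = 1.0381
DIC = CA / (α₁ + 2α₂) = 1.73 / 1.0381 = 1.67 mmol/kg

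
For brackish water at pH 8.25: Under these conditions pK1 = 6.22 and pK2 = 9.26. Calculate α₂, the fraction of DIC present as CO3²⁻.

α₂ = 0.0883

α₂ = 1 / (1 + [H⁺]/K2 + [H⁺]²/(K1K2)) = 1 / (1 + 10^+1.01 + 10^-1.02)
   = 1 / (1 + 10.233 + 0.095499) = 1/11.328 = 0.08827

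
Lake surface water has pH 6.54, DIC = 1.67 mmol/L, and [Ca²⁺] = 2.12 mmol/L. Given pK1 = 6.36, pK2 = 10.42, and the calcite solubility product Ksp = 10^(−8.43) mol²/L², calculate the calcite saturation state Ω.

α₂ = 1 / (1 + [H⁺]/K2 + [H⁺]²/(K1K2)) = 1 / (1 + 10^+3.88 + 10^+3.70)
   = 1 / (1 + 7585.8 + 5011.9) = 1/1.2599×10^4 = 7.937×10^-5
[CO3²⁻] = α₂ × DIC = 7.937×10^-5 × 1.67 = 0.0001326 mmol/L = 0.1326 μmol/L
Ksp = 10^(−8.43) = 3.715×10^-9
Ω = [Ca²⁺][CO3²⁻]/Ksp = (2.12×10^-3)(1.326×10^-7) / 3.715×10^-9 = 0.0756

Ω = 0.0756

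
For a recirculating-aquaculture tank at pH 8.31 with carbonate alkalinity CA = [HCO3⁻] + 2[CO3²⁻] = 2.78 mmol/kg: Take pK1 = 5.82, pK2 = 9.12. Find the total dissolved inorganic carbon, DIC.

DIC = 2.46 mmol/kg

CA = [HCO3⁻] + 2[CO3²⁻] = (α₁ + 2α₂)·DIC
At pH 8.31: [H⁺]/K1 = 10^-2.49 = 0.0032359, K2/[H⁺] = 10^-0.81 = 0.15488
α₁ = 1/(1 + 0.0032359 + 0.15488) = 1/1.1581 = 0.8635; α₂ = α₁·K2/[H⁺] = 0.1337
α₁ + 2α₂ = 1.1309
DIC = CA / (α₁ + 2α₂) = 2.78 / 1.1309 = 2.46 mmol/kg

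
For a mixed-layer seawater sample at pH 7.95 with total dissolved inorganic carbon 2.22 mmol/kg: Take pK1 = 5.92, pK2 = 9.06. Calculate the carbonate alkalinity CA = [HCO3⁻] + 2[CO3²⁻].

CA = [HCO3⁻] + 2[CO3²⁻] = (α₁ + 2α₂)·DIC
At pH 7.95: [H⁺]/K1 = 10^-2.03 = 0.0093325, K2/[H⁺] = 10^-1.11 = 0.077625
α₁ = 1/(1 + 0.0093325 + 0.077625) = 1/1.0870 = 0.9200; α₂ = α₁·K2/[H⁺] = 0.07141
α₁ + 2α₂ = 1.0628
CA = 1.0628 × 2.22 = 2.36 mmol/kg

CA = 2.36 mmol/kg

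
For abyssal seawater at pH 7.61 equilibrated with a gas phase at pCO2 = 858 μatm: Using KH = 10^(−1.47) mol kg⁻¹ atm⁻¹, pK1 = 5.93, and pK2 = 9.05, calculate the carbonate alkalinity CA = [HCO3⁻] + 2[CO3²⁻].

CA = 1.49 mmol/kg

[CO2*] = KH · pCO2 = 10^(−1.47) × 858×10^-6 = 2.907×10^-5 mol/kg
α₀ = 1/(1 + K1/[H⁺] + K1K2/[H⁺]²) = 1/(1 + 10^+1.68 + 10^+0.24) = 0.01976
DIC = [CO2*]/α₀ = 2.907×10^-5 / 0.01976 = 1.471 mmol/kg
CA = (α₁ + 2α₂)·DIC = (0.9459 + 2×0.03434) × 1.471 = 1.49 mmol/kg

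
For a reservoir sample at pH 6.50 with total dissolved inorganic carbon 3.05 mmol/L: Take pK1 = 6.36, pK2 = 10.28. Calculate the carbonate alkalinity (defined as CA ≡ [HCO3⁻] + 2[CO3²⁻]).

CA = 1.77 mmol/L

CA = [HCO3⁻] + 2[CO3²⁻] = (α₁ + 2α₂)·DIC
At pH 6.50: [H⁺]/K1 = 10^-0.14 = 0.72444, K2/[H⁺] = 10^-3.78 = 0.00016596
α₁ = 1/(1 + 0.72444 + 0.00016596) = 1/1.7246 = 0.5798; α₂ = α₁·K2/[H⁺] = 9.623×10^-5
α₁ + 2α₂ = 0.5800
CA = 0.5800 × 3.05 = 1.77 mmol/L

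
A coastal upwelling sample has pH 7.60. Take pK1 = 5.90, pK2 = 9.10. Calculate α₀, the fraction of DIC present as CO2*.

α₀ = 1 / (1 + K1/[H⁺] + K1K2/[H⁺]²) = 1 / (1 + 10^+1.70 + 10^+0.20)
   = 1 / (1 + 50.119 + 1.5849) = 1/52.704 = 0.01897

α₀ = 0.0190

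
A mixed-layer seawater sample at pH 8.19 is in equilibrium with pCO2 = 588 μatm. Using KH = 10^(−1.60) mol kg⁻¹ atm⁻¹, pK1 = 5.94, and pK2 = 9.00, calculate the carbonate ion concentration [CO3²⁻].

[CO3²⁻] = 0.407 mmol/kg

[CO2*] = KH · pCO2 = 10^(−1.60) × 588×10^-6 = 1.477×10^-5 mol/kg
α₀ = 1/(1 + K1/[H⁺] + K1K2/[H⁺]²) = 1/(1 + 10^+2.25 + 10^+1.44) = 0.004846
DIC = [CO2*]/α₀ = 1.477×10^-5 / 0.004846 = 3.048 mmol/kg
[CO3²⁻] = α₂·DIC; α₂ = 0.1335, so [CO3²⁻] = 0.1335 × 3.048 = 0.407 mmol/kg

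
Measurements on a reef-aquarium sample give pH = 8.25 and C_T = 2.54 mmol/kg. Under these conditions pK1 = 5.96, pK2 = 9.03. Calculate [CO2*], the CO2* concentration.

α₀ = 1 / (1 + K1/[H⁺] + K1K2/[H⁺]²) = 1 / (1 + 10^+2.29 + 10^+1.51)
   = 1 / (1 + 194.98 + 32.359) = 1/228.34 = 0.004379
[CO2*] = α₀ × DIC = 0.004379 × 2.54 = 0.0111 mmol/kg = 11.1 μmol/kg

[CO2*] = 11.1 μmol/kg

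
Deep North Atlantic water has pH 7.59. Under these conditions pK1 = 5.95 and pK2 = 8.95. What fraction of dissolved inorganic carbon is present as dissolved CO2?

α₀ = 0.0215

α₀ = 1 / (1 + K1/[H⁺] + K1K2/[H⁺]²) = 1 / (1 + 10^+1.64 + 10^+0.28)
   = 1 / (1 + 43.652 + 1.9055) = 1/46.557 = 0.02148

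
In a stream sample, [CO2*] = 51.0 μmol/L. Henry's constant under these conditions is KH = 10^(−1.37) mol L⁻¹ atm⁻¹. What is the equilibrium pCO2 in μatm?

KH = 10^(−1.37) = 4.266×10^-2 mol L⁻¹ atm⁻¹
pCO2 = [CO2*]/KH = 51.0×10^-6 / 4.266×10^-2 = 1.20×10^-3 atm = 1200 μatm

pCO2 = 1200 μatm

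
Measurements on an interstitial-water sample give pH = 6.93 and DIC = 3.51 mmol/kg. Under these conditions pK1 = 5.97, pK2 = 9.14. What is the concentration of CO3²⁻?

[CO3²⁻] = 19.4 μmol/kg

α₂ = 1 / (1 + [H⁺]/K2 + [H⁺]²/(K1K2)) = 1 / (1 + 10^+2.21 + 10^+1.25)
   = 1 / (1 + 162.18 + 17.783) = 1/180.96 = 0.005526
[CO3²⁻] = α₂ × DIC = 0.005526 × 3.51 = 0.0194 mmol/kg = 19.4 μmol/kg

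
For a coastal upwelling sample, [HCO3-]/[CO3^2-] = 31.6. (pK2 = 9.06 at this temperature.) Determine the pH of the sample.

From K2 = [H⁺][CO3^2-]/[HCO3-]:  pH = pK2 − log₁₀([HCO3-]/[CO3^2-])
log₁₀(31.6) = +1.500
pH = 9.06 − (+1.500) = 7.56

pH = 7.56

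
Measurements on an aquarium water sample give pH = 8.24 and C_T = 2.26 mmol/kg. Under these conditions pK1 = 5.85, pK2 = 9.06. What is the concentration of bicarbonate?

[HCO3⁻] = 1.96 mmol/kg

α₁ = 1 / (1 + [H⁺]/K1 + K2/[H⁺]) = 1 / (1 + 10^-2.39 + 10^-0.82)
   = 1 / (1 + 0.0040738 + 0.15136) = 1/1.1554 = 0.8655
[HCO3⁻] = α₁ × DIC = 0.8655 × 2.26 = 1.96 mmol/kg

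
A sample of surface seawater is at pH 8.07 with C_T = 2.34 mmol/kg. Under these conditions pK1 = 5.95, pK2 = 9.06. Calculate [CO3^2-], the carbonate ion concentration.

α₂ = 1 / (1 + [H⁺]/K2 + [H⁺]²/(K1K2)) = 1 / (1 + 10^+0.99 + 10^-1.13)
   = 1 / (1 + 9.7724 + 0.074131) = 1/10.847 = 0.09220
[CO3²⁻] = α₂ × DIC = 0.09220 × 2.34 = 0.216 mmol/kg

[CO3²⁻] = 0.216 mmol/kg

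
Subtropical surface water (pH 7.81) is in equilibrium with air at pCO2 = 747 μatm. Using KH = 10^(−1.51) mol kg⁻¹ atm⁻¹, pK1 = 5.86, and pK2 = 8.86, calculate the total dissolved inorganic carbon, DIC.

[CO2*] = KH · pCO2 = 10^(−1.51) × 747×10^-6 = 2.308×10^-5 mol/kg
α₀ = 1/(1 + K1/[H⁺] + K1K2/[H⁺]²) = 1/(1 + 10^+1.95 + 10^+0.90) = 0.01020
DIC = [CO2*]/α₀ = 2.308×10^-5 / 0.01020 = 2.26 mmol/kg

DIC = 2.26 mmol/kg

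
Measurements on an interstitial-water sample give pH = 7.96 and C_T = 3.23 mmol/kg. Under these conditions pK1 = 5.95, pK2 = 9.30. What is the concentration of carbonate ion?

[CO3²⁻] = 0.140 mmol/kg

α₂ = 1 / (1 + [H⁺]/K2 + [H⁺]²/(K1K2)) = 1 / (1 + 10^+1.34 + 10^-0.67)
   = 1 / (1 + 21.878 + 0.21380) = 1/23.091 = 0.04331
[CO3²⁻] = α₂ × DIC = 0.04331 × 3.23 = 0.140 mmol/kg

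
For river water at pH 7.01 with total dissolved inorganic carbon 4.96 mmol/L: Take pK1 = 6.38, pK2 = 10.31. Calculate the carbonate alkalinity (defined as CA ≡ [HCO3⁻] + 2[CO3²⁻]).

CA = 4.02 mmol/L

CA = [HCO3⁻] + 2[CO3²⁻] = (α₁ + 2α₂)·DIC
At pH 7.01: [H⁺]/K1 = 10^-0.63 = 0.23442, K2/[H⁺] = 10^-3.30 = 0.00050119
α₁ = 1/(1 + 0.23442 + 0.00050119) = 1/1.2349 = 0.8098; α₂ = α₁·K2/[H⁺] = 0.0004058
α₁ + 2α₂ = 0.8106
CA = 0.8106 × 4.96 = 4.02 mmol/L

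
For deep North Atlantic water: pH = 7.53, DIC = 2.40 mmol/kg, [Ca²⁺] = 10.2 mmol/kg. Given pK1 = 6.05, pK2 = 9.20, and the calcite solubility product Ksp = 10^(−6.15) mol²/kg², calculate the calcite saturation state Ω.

Ω = 0.701

α₂ = 1 / (1 + [H⁺]/K2 + [H⁺]²/(K1K2)) = 1 / (1 + 10^+1.67 + 10^+0.19)
   = 1 / (1 + 46.774 + 1.5488) = 1/49.322 = 0.02027
[CO3²⁻] = α₂ × DIC = 0.02027 × 2.40 = 0.04866 mmol/kg
Ksp = 10^(−6.15) = 7.079×10^-7
Ω = [Ca²⁺][CO3²⁻]/Ksp = (10.2×10^-3)(4.866×10^-5) / 7.079×10^-7 = 0.701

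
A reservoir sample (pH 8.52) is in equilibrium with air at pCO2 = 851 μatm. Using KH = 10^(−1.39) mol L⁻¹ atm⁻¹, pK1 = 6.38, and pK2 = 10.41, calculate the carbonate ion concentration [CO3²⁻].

[CO3²⁻] = 0.0616 mmol/L

[CO2*] = KH · pCO2 = 10^(−1.39) × 851×10^-6 = 3.467×10^-5 mol/L
α₀ = 1/(1 + K1/[H⁺] + K1K2/[H⁺]²) = 1/(1 + 10^+2.14 + 10^+0.25) = 0.007101
DIC = [CO2*]/α₀ = 3.467×10^-5 / 0.007101 = 4.882 mmol/L
[CO3²⁻] = α₂·DIC; α₂ = 0.01263, so [CO3²⁻] = 0.01263 × 4.882 = 0.0616 mmol/L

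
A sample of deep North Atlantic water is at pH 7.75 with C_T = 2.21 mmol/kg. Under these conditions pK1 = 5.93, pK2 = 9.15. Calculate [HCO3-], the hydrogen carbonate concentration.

[HCO3⁻] = 2.09 mmol/kg

α₁ = 1 / (1 + [H⁺]/K1 + K2/[H⁺]) = 1 / (1 + 10^-1.82 + 10^-1.40)
   = 1 / (1 + 0.015136 + 0.039811) = 1/1.0549 = 0.9479
[HCO3⁻] = α₁ × DIC = 0.9479 × 2.21 = 2.09 mmol/kg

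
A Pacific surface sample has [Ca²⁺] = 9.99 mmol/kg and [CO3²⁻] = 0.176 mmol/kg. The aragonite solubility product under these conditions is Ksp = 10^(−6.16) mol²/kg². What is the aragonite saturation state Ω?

Ksp = 10^(−6.16) = 6.918×10^-7
Ω = [Ca²⁺][CO3²⁻]/Ksp = (9.99×10^-3)(0.176×10^-3) / 6.918×10^-7 = 2.54

Ω = 2.54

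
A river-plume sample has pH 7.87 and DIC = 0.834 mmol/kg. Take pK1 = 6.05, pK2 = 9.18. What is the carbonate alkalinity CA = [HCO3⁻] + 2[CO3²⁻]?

CA = [HCO3⁻] + 2[CO3²⁻] = (α₁ + 2α₂)·DIC
At pH 7.87: [H⁺]/K1 = 10^-1.82 = 0.015136, K2/[H⁺] = 10^-1.31 = 0.048978
α₁ = 1/(1 + 0.015136 + 0.048978) = 1/1.0641 = 0.9397; α₂ = α₁·K2/[H⁺] = 0.04603
α₁ + 2α₂ = 1.0318
CA = 1.0318 × 0.834 = 0.861 mmol/kg

CA = 0.861 mmol/kg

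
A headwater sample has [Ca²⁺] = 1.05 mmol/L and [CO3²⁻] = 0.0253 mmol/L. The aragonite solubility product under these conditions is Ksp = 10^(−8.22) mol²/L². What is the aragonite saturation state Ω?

Ksp = 10^(−8.22) = 6.026×10^-9
Ω = [Ca²⁺][CO3²⁻]/Ksp = (1.05×10^-3)(0.0253×10^-3) / 6.026×10^-9 = 4.41

Ω = 4.41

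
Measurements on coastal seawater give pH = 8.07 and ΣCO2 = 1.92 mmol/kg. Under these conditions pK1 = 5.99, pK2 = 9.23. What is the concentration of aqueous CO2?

α₀ = 1 / (1 + K1/[H⁺] + K1K2/[H⁺]²) = 1 / (1 + 10^+2.08 + 10^+0.92)
   = 1 / (1 + 120.23 + 8.3176) = 1/129.54 = 0.007719
[CO2*] = α₀ × DIC = 0.007719 × 1.92 = 0.0148 mmol/kg = 14.8 μmol/kg

[CO2*] = 14.8 μmol/kg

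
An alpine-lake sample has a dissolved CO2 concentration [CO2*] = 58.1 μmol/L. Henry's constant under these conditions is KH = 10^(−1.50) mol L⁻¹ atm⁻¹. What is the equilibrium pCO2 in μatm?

KH = 10^(−1.50) = 3.162×10^-2 mol L⁻¹ atm⁻¹
pCO2 = [CO2*]/KH = 58.1×10^-6 / 3.162×10^-2 = 1.84×10^-3 atm = 1840 μatm

pCO2 = 1840 μatm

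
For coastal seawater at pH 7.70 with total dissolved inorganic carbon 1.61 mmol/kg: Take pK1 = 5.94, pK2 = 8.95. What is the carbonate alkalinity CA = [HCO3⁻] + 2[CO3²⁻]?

CA = 1.67 mmol/kg

CA = [HCO3⁻] + 2[CO3²⁻] = (α₁ + 2α₂)·DIC
At pH 7.70: [H⁺]/K1 = 10^-1.76 = 0.017378, K2/[H⁺] = 10^-1.25 = 0.056234
α₁ = 1/(1 + 0.017378 + 0.056234) = 1/1.0736 = 0.9314; α₂ = α₁·K2/[H⁺] = 0.05238
α₁ + 2α₂ = 1.0362
CA = 1.0362 × 1.61 = 1.67 mmol/kg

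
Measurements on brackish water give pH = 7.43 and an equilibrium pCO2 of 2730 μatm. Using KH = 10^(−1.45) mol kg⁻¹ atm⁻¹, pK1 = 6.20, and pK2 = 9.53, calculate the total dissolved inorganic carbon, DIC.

DIC = 1.75 mmol/kg

[CO2*] = KH · pCO2 = 10^(−1.45) × 2730×10^-6 = 9.686×10^-5 mol/kg
α₀ = 1/(1 + K1/[H⁺] + K1K2/[H⁺]²) = 1/(1 + 10^+1.23 + 10^-0.87) = 0.05520
DIC = [CO2*]/α₀ = 9.686×10^-5 / 0.05520 = 1.75 mmol/kg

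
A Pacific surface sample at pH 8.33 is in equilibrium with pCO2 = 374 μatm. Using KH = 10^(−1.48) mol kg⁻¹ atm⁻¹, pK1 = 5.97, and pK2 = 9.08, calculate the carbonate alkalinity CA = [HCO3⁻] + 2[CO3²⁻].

[CO2*] = KH · pCO2 = 10^(−1.48) × 374×10^-6 = 1.238×10^-5 mol/kg
α₀ = 1/(1 + K1/[H⁺] + K1K2/[H⁺]²) = 1/(1 + 10^+2.36 + 10^+1.61) = 0.003692
DIC = [CO2*]/α₀ = 1.238×10^-5 / 0.003692 = 3.354 mmol/kg
CA = (α₁ + 2α₂)·DIC = (0.8459 + 2×0.1504) × 3.354 = 3.85 mmol/kg

CA = 3.85 mmol/kg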